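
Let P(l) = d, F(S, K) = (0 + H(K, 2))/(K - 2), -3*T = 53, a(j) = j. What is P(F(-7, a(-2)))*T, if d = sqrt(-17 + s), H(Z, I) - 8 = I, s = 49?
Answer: -212*sqrt(2)/3 ≈ -99.938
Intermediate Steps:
H(Z, I) = 8 + I
T = -53/3 (T = -1/3*53 = -53/3 ≈ -17.667)
F(S, K) = 10/(-2 + K) (F(S, K) = (0 + (8 + 2))/(K - 2) = (0 + 10)/(-2 + K) = 10/(-2 + K))
d = 4*sqrt(2) (d = sqrt(-17 + 49) = sqrt(32) = 4*sqrt(2) ≈ 5.6569)
P(l) = 4*sqrt(2)
P(F(-7, a(-2)))*T = (4*sqrt(2))*(-53/3) = -212*sqrt(2)/3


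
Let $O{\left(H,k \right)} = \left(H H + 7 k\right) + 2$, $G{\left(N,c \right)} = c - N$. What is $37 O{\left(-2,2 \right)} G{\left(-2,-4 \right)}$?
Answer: $-1480$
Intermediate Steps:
$O{\left(H,k \right)} = 2 + H^{2} + 7 k$ ($O{\left(H,k \right)} = \left(H^{2} + 7 k\right) + 2 = 2 + H^{2} + 7 k$)
$37 O{\left(-2,2 \right)} G{\left(-2,-4 \right)} = 37 \left(2 + \left(-2\right)^{2} + 7 \cdot 2\right) \left(-4 - -2\right) = 37 \left(2 + 4 + 14\right) \left(-4 + 2\right) = 37 \cdot 20 \left(-2\right) = 740 \left(-2\right) = -1480$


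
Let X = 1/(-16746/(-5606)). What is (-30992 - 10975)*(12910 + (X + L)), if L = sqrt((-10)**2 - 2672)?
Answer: -1512186181437/2791 - 83934*I*sqrt(643) ≈ -5.4181e+8 - 2.1284e+6*I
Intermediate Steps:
X = 2803/8373 (X = 1/(-16746*(-1/5606)) = 1/(8373/2803) = 2803/8373 ≈ 0.33477)
L = 2*I*sqrt(643) (L = sqrt(100 - 2672) = sqrt(-2572) = 2*I*sqrt(643) ≈ 50.715*I)
(-30992 - 10975)*(12910 + (X + L)) = (-30992 - 10975)*(12910 + (2803/8373 + 2*I*sqrt(643))) = -41967*(108098233/8373 + 2*I*sqrt(643)) = -1512186181437/2791 - 83934*I*sqrt(643)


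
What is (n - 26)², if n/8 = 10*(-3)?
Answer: 70756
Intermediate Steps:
n = -240 (n = 8*(10*(-3)) = 8*(-30) = -240)
(n - 26)² = (-240 - 26)² = (-266)² = 70756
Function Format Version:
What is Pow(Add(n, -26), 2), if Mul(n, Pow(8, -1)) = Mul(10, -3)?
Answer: 70756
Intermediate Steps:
n = -240 (n = Mul(8, Mul(10, -3)) = Mul(8, -30) = -240)
Pow(Add(n, -26), 2) = Pow(Add(-240, -26), 2) = Pow(-266, 2) = 70756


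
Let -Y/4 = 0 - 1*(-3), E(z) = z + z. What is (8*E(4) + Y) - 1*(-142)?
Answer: 194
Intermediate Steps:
E(z) = 2*z
Y = -12 (Y = -4*(0 - 1*(-3)) = -4*(0 + 3) = -4*3 = -12)
(8*E(4) + Y) - 1*(-142) = (8*(2*4) - 12) - 1*(-142) = (8*8 - 12) + 142 = (64 - 12) + 142 = 52 + 142 = 194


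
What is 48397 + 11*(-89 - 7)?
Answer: 47341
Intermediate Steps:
48397 + 11*(-89 - 7) = 48397 + 11*(-96) = 48397 - 1056 = 47341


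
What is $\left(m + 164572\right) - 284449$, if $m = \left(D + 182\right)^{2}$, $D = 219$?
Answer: $40924$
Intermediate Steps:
$m = 160801$ ($m = \left(219 + 182\right)^{2} = 401^{2} = 160801$)
$\left(m + 164572\right) - 284449 = \left(160801 + 164572\right) - 284449 = 325373 - 284449 = 40924$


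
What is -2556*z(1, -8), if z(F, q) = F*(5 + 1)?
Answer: -15336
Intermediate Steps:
z(F, q) = 6*F (z(F, q) = F*6 = 6*F)
-2556*z(1, -8) = -15336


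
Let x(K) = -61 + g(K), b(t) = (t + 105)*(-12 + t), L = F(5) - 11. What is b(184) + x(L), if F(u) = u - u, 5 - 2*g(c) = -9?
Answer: 49654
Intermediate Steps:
g(c) = 7 (g(c) = 5/2 - 1/2*(-9) = 5/2 + 9/2 = 7)
F(u) = 0
L = -11 (L = 0 - 11 = -11)
b(t) = (-12 + t)*(105 + t) (b(t) = (105 + t)*(-12 + t) = (-12 + t)*(105 + t))
x(K) = -54 (x(K) = -61 + 7 = -54)
b(184) + x(L) = (-1260 + 184**2 + 93*184) - 54 = (-1260 + 33856 + 17112) - 54 = 49708 - 54 = 49654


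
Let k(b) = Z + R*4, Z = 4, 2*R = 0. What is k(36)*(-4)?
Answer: -16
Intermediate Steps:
R = 0 (R = (½)*0 = 0)
k(b) = 4 (k(b) = 4 + 0*4 = 4 + 0 = 4)
k(36)*(-4) = 4*(-4) = -16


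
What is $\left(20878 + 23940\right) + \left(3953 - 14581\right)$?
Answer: $34190$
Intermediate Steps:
$\left(20878 + 23940\right) + \left(3953 - 14581\right) = 44818 - 10628 = 34190$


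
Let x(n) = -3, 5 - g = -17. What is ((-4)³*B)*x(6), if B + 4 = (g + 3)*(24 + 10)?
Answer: 162432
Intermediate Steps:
g = 22 (g = 5 - 1*(-17) = 5 + 17 = 22)
B = 846 (B = -4 + (22 + 3)*(24 + 10) = -4 + 25*34 = -4 + 850 = 846)
((-4)³*B)*x(6) = ((-4)³*846)*(-3) = -64*846*(-3) = -54144*(-3) = 162432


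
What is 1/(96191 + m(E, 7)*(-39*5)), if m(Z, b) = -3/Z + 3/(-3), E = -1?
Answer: 1/95801 ≈ 1.0438e-5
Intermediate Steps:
m(Z, b) = -1 - 3/Z (m(Z, b) = -3/Z + 3*(-⅓) = -3/Z - 1 = -1 - 3/Z)
1/(96191 + m(E, 7)*(-39*5)) = 1/(96191 + ((-3 - 1*(-1))/(-1))*(-39*5)) = 1/(96191 - (-3 + 1)*(-195)) = 1/(96191 - 1*(-2)*(-195)) = 1/(96191 + 2*(-195)) = 1/(96191 - 390) = 1/95801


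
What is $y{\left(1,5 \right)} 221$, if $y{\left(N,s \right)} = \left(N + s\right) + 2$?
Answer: $1768$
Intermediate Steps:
$y{\left(N,s \right)} = 2 + N + s$
$y{\left(1,5 \right)} 221 = \left(2 + 1 + 5\right) 221 = 8 \cdot 221 = 1768$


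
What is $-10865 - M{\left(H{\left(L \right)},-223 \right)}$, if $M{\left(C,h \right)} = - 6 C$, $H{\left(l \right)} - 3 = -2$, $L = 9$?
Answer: $-10859$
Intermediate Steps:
$H{\left(l \right)} = 1$ ($H{\left(l \right)} = 3 - 2 = 1$)
$-10865 - M{\left(H{\left(L \right)},-223 \right)} = -10865 - \left(-6\right) 1 = -10865 - -6 = -10865 + 6 = -10859$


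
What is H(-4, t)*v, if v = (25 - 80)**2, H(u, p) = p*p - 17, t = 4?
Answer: -3025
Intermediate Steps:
H(u, p) = -17 + p**2 (H(u, p) = p**2 - 17 = -17 + p**2)
v = 3025 (v = (-55)**2 = 3025)
H(-4, t)*v = (-17 + 4**2)*3025 = (-17 + 16)*3025 = -1*3025 = -3025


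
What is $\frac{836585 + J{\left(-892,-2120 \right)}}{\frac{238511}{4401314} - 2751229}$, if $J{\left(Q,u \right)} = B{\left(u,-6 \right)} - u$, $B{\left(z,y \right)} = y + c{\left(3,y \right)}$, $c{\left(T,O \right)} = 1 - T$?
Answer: $- \frac{3691368847858}{12109022476395} \approx -0.30484$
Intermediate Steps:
$B{\left(z,y \right)} = -2 + y$ ($B{\left(z,y \right)} = y + \left(1 - 3\right) = y - 2 = -2 + y$)
$J{\left(Q,u \right)} = -8 - u$ ($J{\left(Q,u \right)} = \left(-2 - 6\right) - u = -8 - u$)
$\frac{836585 + J{\left(-892,-2120 \right)}}{\frac{238511}{4401314} - 2751229} = \frac{836585 - -2112}{\frac{238511}{4401314} - 2751229} = \frac{836585 + \left(-8 + 2120\right)}{238511 \cdot \frac{1}{4401314} - 2751229} = \frac{836585 + 2112}{\frac{238511}{4401314} - 2751229} = \frac{838697}{- \frac{12109022476395}{4401314}} = 838697 \left(- \frac{4401314}{12109022476395}\right) = - \frac{3691368847858}{12109022476395}$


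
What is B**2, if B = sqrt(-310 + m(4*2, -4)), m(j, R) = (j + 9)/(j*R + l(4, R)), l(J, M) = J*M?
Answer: -14897/48 ≈ -310.35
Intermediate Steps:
m(j, R) = (9 + j)/(4*R + R*j) (m(j, R) = (j + 9)/(j*R + 4*R) = (9 + j)/(R*j + 4*R) = (9 + j)/(4*R + R*j))
B = I*sqrt(44691)/12 (B = sqrt(-310 + (9 + 4*2)/((-4)*(4 + 4*2))) = sqrt(-310 - (9 + 8)/(4*(4 + 8))) = sqrt(-310 - 1/4*17/12) = sqrt(-310 - 1/4*1/12*17) = sqrt(-310 - 17/48) = sqrt(-14897/48) = I*sqrt(44691)/12 ≈ 17.617*I)
B**2 = (I*sqrt(44691)/12)**2 = -14897/48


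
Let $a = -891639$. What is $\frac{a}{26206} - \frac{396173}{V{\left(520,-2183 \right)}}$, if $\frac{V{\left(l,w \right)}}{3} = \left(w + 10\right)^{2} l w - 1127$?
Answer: $- \frac{14337942771340859701}{421403873695332006} \approx -34.024$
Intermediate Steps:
$V{\left(l,w \right)} = -3381 + 3 l w \left(10 + w\right)^{2}$ ($V{\left(l,w \right)} = 3 \left(\left(w + 10\right)^{2} l w - 1127\right) = 3 \left(\left(10 + w\right)^{2} l w - 1127\right) = 3 \left(l \left(10 + w\right)^{2} w - 1127\right) = 3 \left(l w \left(10 + w\right)^{2} - 1127\right) = 3 \left(-1127 + l w \left(10 + w\right)^{2}\right) = -3381 + 3 l w \left(10 + w\right)^{2}$)
$\frac{a}{26206} - \frac{396173}{V{\left(520,-2183 \right)}} = - \frac{891639}{26206} - \frac{396173}{-3381 + 3 \cdot 520 \left(-2183\right) \left(10 - 2183\right)^{2}} = \left(-891639\right) \frac{1}{26206} - \frac{396173}{-3381 + 3 \cdot 520 \left(-2183\right) \left(-2173\right)^{2}} = - \frac{891639}{26206} - \frac{396173}{-3381 + 3 \cdot 520 \left(-2183\right) 4721929} = - \frac{891639}{26206} - \frac{396173}{-3381 - 16080434770920} = - \frac{891639}{26206} - \frac{396173}{-16080434774301} = - \frac{891639}{26206} - - \frac{396173}{16080434774301} = - \frac{891639}{26206} + \frac{396173}{16080434774301} = - \frac{14337942771340859701}{421403873695332006}$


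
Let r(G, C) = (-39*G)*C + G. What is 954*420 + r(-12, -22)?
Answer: 390372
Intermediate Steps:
r(G, C) = G - 39*C*G (r(G, C) = -39*C*G + G = G - 39*C*G)
954*420 + r(-12, -22) = 954*420 - 12*(1 - 39*(-22)) = 400680 - 12*(1 + 858) = 400680 - 12*859 = 400680 - 10308 = 390372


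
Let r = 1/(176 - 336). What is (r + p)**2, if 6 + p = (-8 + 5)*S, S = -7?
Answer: 5755201/25600 ≈ 224.81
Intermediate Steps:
r = -1/160 (r = 1/(-160) = -1/160 ≈ -0.0062500)
p = 15 (p = -6 + (-8 + 5)*(-7) = -6 - 3*(-7) = -6 + 21 = 15)
(r + p)**2 = (-1/160 + 15)**2 = (2399/160)**2 = 5755201/25600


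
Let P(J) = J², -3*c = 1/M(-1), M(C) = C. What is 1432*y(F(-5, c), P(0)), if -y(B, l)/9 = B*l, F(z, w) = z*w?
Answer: 0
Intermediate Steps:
c = ⅓ (c = -⅓/(-1) = -⅓*(-1) = ⅓ ≈ 0.33333)
F(z, w) = w*z
y(B, l) = -9*B*l
1432*y(F(-5, c), P(0)) = 1432*(-9*(⅓)*(-5)*0²) = 1432*(-9*(-5/3)*0) = 1432*0 = 0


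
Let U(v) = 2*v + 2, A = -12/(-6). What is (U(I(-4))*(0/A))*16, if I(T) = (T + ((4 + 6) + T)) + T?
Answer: 0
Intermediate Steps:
A = 2 (A = -12*(-⅙) = 2)
I(T) = 10 + 3*T (I(T) = (T + (10 + T)) + T = (10 + 2*T) + T = 10 + 3*T)
U(v) = 2 + 2*v
(U(I(-4))*(0/A))*16 = ((2 + 2*(10 + 3*(-4)))*(0/2))*16 = ((2 + 2*(10 - 12))*(0*(½)))*16 = ((2 + 2*(-2))*0)*16 = ((2 - 4)*0)*16 = -2*0*16 = 0*16 = 0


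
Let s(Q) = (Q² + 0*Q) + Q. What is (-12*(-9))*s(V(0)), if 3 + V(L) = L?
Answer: 648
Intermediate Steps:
V(L) = -3 + L
s(Q) = Q + Q² (s(Q) = (Q² + 0) + Q = Q² + Q = Q + Q²)
(-12*(-9))*s(V(0)) = (-12*(-9))*((-3 + 0)*(1 + (-3 + 0))) = 108*(-3*(1 - 3)) = 108*(-3*(-2)) = 108*6 = 648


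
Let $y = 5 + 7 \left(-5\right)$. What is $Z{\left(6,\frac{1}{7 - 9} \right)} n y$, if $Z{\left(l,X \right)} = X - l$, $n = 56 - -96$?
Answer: $29640$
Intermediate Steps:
$y = -30$ ($y = 5 - 35 = -30$)
$n = 152$ ($n = 56 + 96 = 152$)
$Z{\left(6,\frac{1}{7 - 9} \right)} n y = \left(\frac{1}{7 - 9} - 6\right) 152 \left(-30\right) = \left(\frac{1}{-2} - 6\right) 152 \left(-30\right) = \left(- \frac{1}{2} - 6\right) 152 \left(-30\right) = \left(- \frac{13}{2}\right) 152 \left(-30\right) = \left(-988\right) \left(-30\right) = 29640$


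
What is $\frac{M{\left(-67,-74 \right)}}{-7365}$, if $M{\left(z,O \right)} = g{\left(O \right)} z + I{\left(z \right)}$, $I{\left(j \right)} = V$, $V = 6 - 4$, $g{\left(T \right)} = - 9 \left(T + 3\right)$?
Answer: $\frac{42811}{7365} \approx 5.8128$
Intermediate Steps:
$g{\left(T \right)} = -27 - 9 T$ ($g{\left(T \right)} = - 9 \left(3 + T\right) = -27 - 9 T$)
$V = 2$ ($V = 6 - 4 = 2$)
$I{\left(j \right)} = 2$
$M{\left(z,O \right)} = 2 + z \left(-27 - 9 O\right)$ ($M{\left(z,O \right)} = \left(-27 - 9 O\right) z + 2 = z \left(-27 - 9 O\right) + 2 = 2 + z \left(-27 - 9 O\right)$)
$\frac{M{\left(-67,-74 \right)}}{-7365} = \frac{2 - - 603 \left(3 - 74\right)}{-7365} = \left(2 - \left(-603\right) \left(-71\right)\right) \left(- \frac{1}{7365}\right) = \left(2 - 42813\right) \left(- \frac{1}{7365}\right) = \left(-42811\right) \left(- \frac{1}{7365}\right) = \frac{42811}{7365}$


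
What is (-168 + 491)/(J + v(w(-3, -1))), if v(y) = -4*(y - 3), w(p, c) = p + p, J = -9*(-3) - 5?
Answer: 323/58 ≈ 5.5690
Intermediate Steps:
J = 22 (J = 27 - 5 = 22)
w(p, c) = 2*p
v(y) = 12 - 4*y (v(y) = -4*(-3 + y) = 12 - 4*y)
(-168 + 491)/(J + v(w(-3, -1))) = (-168 + 491)/(22 + (12 - 8*(-3))) = 323/(22 + (12 - 4*(-6))) = 323/(22 + (12 + 24)) = 323/(22 + 36) = 323/58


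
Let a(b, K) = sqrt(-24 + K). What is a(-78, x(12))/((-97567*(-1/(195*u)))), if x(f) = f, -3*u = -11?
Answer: 1430*I*sqrt(3)/97567 ≈ 0.025386*I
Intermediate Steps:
u = 11/3 (u = -1/3*(-11) = 11/3 ≈ 3.6667)
a(-78, x(12))/((-97567*(-1/(195*u)))) = sqrt(-24 + 12)/((-97567/(-5*11/3*39))) = sqrt(-12)/((-97567/((-55/3*39)))) = (2*I*sqrt(3))/((-97567/(-715))) = (2*I*sqrt(3))/((-97567*(-1/715))) = (2*I*sqrt(3))/(97567/715) = (2*I*sqrt(3))*(715/97567) = 1430*I*sqrt(3)/97567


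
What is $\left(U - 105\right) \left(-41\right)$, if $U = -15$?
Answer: $4920$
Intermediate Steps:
$\left(U - 105\right) \left(-41\right) = \left(-15 - 105\right) \left(-41\right) = \left(-120\right) \left(-41\right) = 4920$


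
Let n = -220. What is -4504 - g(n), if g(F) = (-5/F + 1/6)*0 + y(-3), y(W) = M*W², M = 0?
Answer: -4504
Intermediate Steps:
y(W) = 0 (y(W) = 0*W² = 0)
g(F) = 0 (g(F) = (-5/F + 1/6)*0 + 0 = (-5/F + 1*(⅙))*0 + 0 = (-5/F + ⅙)*0 + 0 = (⅙ - 5/F)*0 + 0 = 0 + 0 = 0)
-4504 - g(n) = -4504 - 1*0 = -4504 + 0 = -4504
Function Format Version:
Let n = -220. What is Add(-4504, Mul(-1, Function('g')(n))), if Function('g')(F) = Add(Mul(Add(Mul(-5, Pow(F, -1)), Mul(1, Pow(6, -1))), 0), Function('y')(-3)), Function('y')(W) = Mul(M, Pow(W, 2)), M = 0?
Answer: -4504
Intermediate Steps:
Function('y')(W) = 0 (Function('y')(W) = Mul(0, Pow(W, 2)) = 0)
Function('g')(F) = 0 (Function('g')(F) = Add(Mul(Add(Mul(-5, Pow(F, -1)), Mul(1, Pow(6, -1))), 0), 0) = Add(Mul(Add(Mul(-5, Pow(F, -1)), Mul(1, Rational(1, 6))), 0), 0) = Add(Mul(Add(Mul(-5, Pow(F, -1)), Rational(1, 6)), 0), 0) = Add(Mul(Add(Rational(1, 6), Mul(-5, Pow(F, -1))), 0), 0) = Add(0, 0) = 0)
Add(-4504, Mul(-1, Function('g')(n))) = Add(-4504, Mul(-1, 0)) = Add(-4504, 0) = -4504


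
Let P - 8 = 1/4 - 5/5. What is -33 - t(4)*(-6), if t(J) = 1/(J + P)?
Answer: -487/15 ≈ -32.467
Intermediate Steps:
P = 29/4 (P = 8 + (1/4 - 5/5) = 8 + (1*(¼) - 5*⅕) = 8 + (¼ - 1) = 8 - ¾ = 29/4 ≈ 7.2500)
t(J) = 1/(29/4 + J) (t(J) = 1/(J + 29/4) = 1/(29/4 + J))
-33 - t(4)*(-6) = -33 - 4/(29 + 4*4)*(-6) = -33 - 4/(29 + 16)*(-6) = -33 - 4/45*(-6) = -33 - 4*(1/45)*(-6) = -33 - 4*(-6)/45 = -33 - 1*(-8/15) = -33 + 8/15 = -487/15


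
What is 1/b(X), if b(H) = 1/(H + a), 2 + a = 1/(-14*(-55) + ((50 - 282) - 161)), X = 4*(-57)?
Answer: -86709/377 ≈ -230.00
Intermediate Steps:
X = -228
a = -753/377 (a = -2 + 1/(-14*(-55) + ((50 - 282) - 161)) = -2 + 1/(770 + (-232 - 161)) = -2 + 1/(770 - 393) = -2 + 1/377 = -753/377 ≈ -1.9973)
b(H) = 1/(-753/377 + H) (b(H) = 1/(H - 753/377) = 1/(-753/377 + H))
1/b(X) = 1/(377/(-753 + 377*(-228))) = 1/(377/(-753 - 85956)) = 1/(377/(-86709)) = 1/(377*(-1/86709)) = 1/(-377/86709) = -86709/377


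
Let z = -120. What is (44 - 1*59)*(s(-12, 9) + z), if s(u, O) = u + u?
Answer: 2160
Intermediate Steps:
s(u, O) = 2*u
(44 - 1*59)*(s(-12, 9) + z) = (44 - 1*59)*(2*(-12) - 120) = (44 - 59)*(-24 - 120) = -15*(-144) = 2160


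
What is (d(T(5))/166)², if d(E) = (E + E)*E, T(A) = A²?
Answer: 390625/6889 ≈ 56.703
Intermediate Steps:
d(E) = 2*E² (d(E) = (2*E)*E = 2*E²)
(d(T(5))/166)² = ((2*(5²)²)/166)² = ((2*25²)*(1/166))² = ((2*625)*(1/166))² = (1250*(1/166))² = (625/83)² = 390625/6889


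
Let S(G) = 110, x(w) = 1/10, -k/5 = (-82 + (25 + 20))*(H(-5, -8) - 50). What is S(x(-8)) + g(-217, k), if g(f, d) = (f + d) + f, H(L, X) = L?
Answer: -10499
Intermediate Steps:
k = -10175 (k = -5*(-82 + (25 + 20))*(-5 - 50) = -5*(-82 + 45)*(-55) = -(-185)*(-55) = -5*2035 = -10175)
x(w) = 1/10
g(f, d) = d + 2*f (g(f, d) = (d + f) + f = d + 2*f)
S(x(-8)) + g(-217, k) = 110 + (-10175 + 2*(-217)) = 110 + (-10175 - 434) = 110 - 10609 = -10499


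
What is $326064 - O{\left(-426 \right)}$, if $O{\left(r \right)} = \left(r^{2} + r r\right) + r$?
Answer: $-36462$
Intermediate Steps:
$O{\left(r \right)} = r + 2 r^{2}$ ($O{\left(r \right)} = \left(r^{2} + r^{2}\right) + r = 2 r^{2} + r = r + 2 r^{2}$)
$326064 - O{\left(-426 \right)} = 326064 - - 426 \left(1 + 2 \left(-426\right)\right) = 326064 - - 426 \left(1 - 852\right) = 326064 - \left(-426\right) \left(-851\right) = 326064 - 362526 = -36462$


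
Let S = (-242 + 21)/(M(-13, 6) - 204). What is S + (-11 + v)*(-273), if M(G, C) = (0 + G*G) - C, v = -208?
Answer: 2451488/41 ≈ 59792.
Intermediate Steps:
M(G, C) = G**2 - C (M(G, C) = (0 + G**2) - C = G**2 - C)
S = 221/41 (S = (-242 + 21)/(((-13)**2 - 1*6) - 204) = -221/((169 - 6) - 204) = -221/(163 - 204) = -221/(-41) = -221*(-1/41) = 221/41 ≈ 5.3902)
S + (-11 + v)*(-273) = 221/41 + (-11 - 208)*(-273) = 221/41 - 219*(-273) = 221/41 + 59787 = 2451488/41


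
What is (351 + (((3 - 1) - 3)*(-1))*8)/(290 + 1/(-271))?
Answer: 97289/78589 ≈ 1.2379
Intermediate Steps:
(351 + (((3 - 1) - 3)*(-1))*8)/(290 + 1/(-271)) = (351 + ((2 - 3)*(-1))*8)/(290 - 1/271) = (351 - 1*(-1)*8)/(78589/271) = (351 + 1*8)*(271/78589) = (351 + 8)*(271/78589) = 359*(271/78589) = 97289/78589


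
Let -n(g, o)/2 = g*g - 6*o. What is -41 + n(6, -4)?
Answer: -161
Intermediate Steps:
n(g, o) = -2*g² + 12*o (n(g, o) = -2*(g*g - 6*o) = -2*(g² - 6*o) = -2*g² + 12*o)
-41 + n(6, -4) = -41 + (-2*6² + 12*(-4)) = -41 + (-2*36 - 48) = -41 + (-72 - 48) = -41 - 120 = -161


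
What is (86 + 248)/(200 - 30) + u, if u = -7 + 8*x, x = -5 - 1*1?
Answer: -4508/85 ≈ -53.035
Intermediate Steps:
x = -6 (x = -5 - 1 = -6)
u = -55 (u = -7 + 8*(-6) = -7 - 48 = -55)
(86 + 248)/(200 - 30) + u = (86 + 248)/(200 - 30) - 55 = 334/170 - 55 = 334*(1/170) - 55 = 167/85 - 55 = -4508/85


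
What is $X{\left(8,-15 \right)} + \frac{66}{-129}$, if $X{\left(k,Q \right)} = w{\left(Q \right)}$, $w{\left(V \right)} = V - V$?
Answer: $- \frac{22}{43} \approx -0.51163$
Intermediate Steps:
$w{\left(V \right)} = 0$
$X{\left(k,Q \right)} = 0$
$X{\left(8,-15 \right)} + \frac{66}{-129} = 0 + \frac{66}{-129} = 0 + 66 \left(- \frac{1}{129}\right) = 0 - \frac{22}{43} = - \frac{22}{43}$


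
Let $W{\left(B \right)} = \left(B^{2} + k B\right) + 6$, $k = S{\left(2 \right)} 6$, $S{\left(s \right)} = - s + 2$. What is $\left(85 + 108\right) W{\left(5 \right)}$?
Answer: $5983$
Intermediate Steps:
$S{\left(s \right)} = 2 - s$
$k = 0$ ($k = \left(2 - 2\right) 6 = 0 \cdot 6 = 0$)
$W{\left(B \right)} = 6 + B^{2}$ ($W{\left(B \right)} = \left(B^{2} + 0 B\right) + 6 = \left(B^{2} + 0\right) + 6 = B^{2} + 6 = 6 + B^{2}$)
$\left(85 + 108\right) W{\left(5 \right)} = \left(85 + 108\right) \left(6 + 5^{2}\right) = 193 \left(6 + 25\right) = 193 \cdot 31 = 5983$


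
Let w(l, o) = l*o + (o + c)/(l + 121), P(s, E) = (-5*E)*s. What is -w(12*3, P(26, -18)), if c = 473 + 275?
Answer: -13228768/157 ≈ -84260.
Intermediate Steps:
c = 748
P(s, E) = -5*E*s
w(l, o) = l*o + (748 + o)/(121 + l) (w(l, o) = l*o + (o + 748)/(l + 121) = l*o + (748 + o)/(121 + l))
-w(12*3, P(26, -18)) = -(748 - 5*(-18)*26 + (-5*(-18)*26)*(12*3)² + 121*(12*3)*(-5*(-18)*26))/(121 + 12*3) = -(748 + 2340 + 2340*36² + 121*36*2340)/(121 + 36) = -(748 + 2340 + 2340*1296 + 10193040)/157 = -(748 + 2340 + 3032640 + 10193040)/157 = -13228768/157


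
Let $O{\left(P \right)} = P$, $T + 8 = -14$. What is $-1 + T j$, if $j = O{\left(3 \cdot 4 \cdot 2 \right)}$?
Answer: $-529$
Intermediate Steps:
$T = -22$ ($T = -8 - 14 = -22$)
$j = 24$ ($j = 3 \cdot 4 \cdot 2 = 12 \cdot 2 = 24$)
$-1 + T j = -1 - 528 = -529$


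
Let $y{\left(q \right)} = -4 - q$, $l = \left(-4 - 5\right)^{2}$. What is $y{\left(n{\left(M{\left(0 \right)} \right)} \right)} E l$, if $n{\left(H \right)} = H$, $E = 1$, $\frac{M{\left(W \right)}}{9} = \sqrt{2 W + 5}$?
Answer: $-324 - 729 \sqrt{5} \approx -1954.1$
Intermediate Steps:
$M{\left(W \right)} = 9 \sqrt{5 + 2 W}$ ($M{\left(W \right)} = 9 \sqrt{2 W + 5} = 9 \sqrt{5 + 2 W}$)
$l = 81$ ($l = \left(-9\right)^{2} = 81$)
$y{\left(n{\left(M{\left(0 \right)} \right)} \right)} E l = \left(-4 - 9 \sqrt{5 + 2 \cdot 0}\right) 1 \cdot 81 = \left(-4 - 9 \sqrt{5 + 0}\right) 1 \cdot 81 = \left(-4 - 9 \sqrt{5}\right) 1 \cdot 81 = \left(-4 - 9 \sqrt{5}\right) 81 = -324 - 729 \sqrt{5}$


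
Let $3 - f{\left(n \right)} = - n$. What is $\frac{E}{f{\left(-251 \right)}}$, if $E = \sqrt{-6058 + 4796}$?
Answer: $- \frac{i \sqrt{1262}}{248} \approx - 0.14324 i$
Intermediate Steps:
$f{\left(n \right)} = 3 + n$ ($f{\left(n \right)} = 3 - - n = 3 + n$)
$E = i \sqrt{1262}$ ($E = \sqrt{-1262} = i \sqrt{1262} \approx 35.525 i$)
$\frac{E}{f{\left(-251 \right)}} = \frac{i \sqrt{1262}}{3 - 251} = \frac{i \sqrt{1262}}{-248} = i \sqrt{1262} \left(- \frac{1}{248}\right) = - \frac{i \sqrt{1262}}{248}$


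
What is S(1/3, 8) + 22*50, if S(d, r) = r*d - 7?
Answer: 3287/3 ≈ 1095.7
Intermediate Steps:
S(d, r) = -7 + d*r (S(d, r) = d*r - 7 = -7 + d*r)
S(1/3, 8) + 22*50 = (-7 + 8/3) + 22*50 = (-7 + (⅓)*8) + 1100 = (-7 + 8/3) + 1100 = -13/3 + 1100 = 3287/3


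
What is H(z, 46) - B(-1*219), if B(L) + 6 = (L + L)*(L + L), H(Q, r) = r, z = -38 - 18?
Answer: -191792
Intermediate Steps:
z = -56
B(L) = -6 + 4*L² (B(L) = -6 + (L + L)*(L + L) = -6 + (2*L)*(2*L) = -6 + 4*L²)
H(z, 46) - B(-1*219) = 46 - (-6 + 4*(-1*219)²) = 46 - (-6 + 4*(-219)²) = 46 - (-6 + 4*47961) = 46 - (-6 + 191844) = 46 - 1*191838 = 46 - 191838 = -191792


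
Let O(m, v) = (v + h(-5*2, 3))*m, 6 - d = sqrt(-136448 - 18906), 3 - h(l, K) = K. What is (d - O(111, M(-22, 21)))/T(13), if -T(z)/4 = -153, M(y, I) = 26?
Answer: -80/17 - I*sqrt(155354)/612 ≈ -4.7059 - 0.64404*I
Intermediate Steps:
h(l, K) = 3 - K
d = 6 - I*sqrt(155354) (d = 6 - sqrt(-136448 - 18906) = 6 - sqrt(-155354) = 6 - I*sqrt(155354) ≈ 6.0 - 394.15*I)
O(m, v) = m*v (O(m, v) = (v + (3 - 1*3))*m = (v + (3 - 3))*m = (v + 0)*m = v*m = m*v)
T(z) = 612 (T(z) = -4*(-153) = 612)
(d - O(111, M(-22, 21)))/T(13) = ((6 - I*sqrt(155354)) - 111*26)/612 = ((6 - I*sqrt(155354)) - 1*2886)*(1/612) = ((6 - I*sqrt(155354)) - 2886)*(1/612) = (-2880 - I*sqrt(155354))*(1/612) = -80/17 - I*sqrt(155354)/612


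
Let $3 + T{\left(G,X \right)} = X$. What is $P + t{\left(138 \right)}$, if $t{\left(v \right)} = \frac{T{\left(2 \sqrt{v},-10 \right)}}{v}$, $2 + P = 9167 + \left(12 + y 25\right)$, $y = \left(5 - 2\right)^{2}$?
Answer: $\frac{1297463}{138} \approx 9401.9$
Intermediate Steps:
$y = 9$ ($y = 3^{2} = 9$)
$T{\left(G,X \right)} = -3 + X$
$P = 9402$ ($P = -2 + \left(9167 + \left(12 + 9 \cdot 25\right)\right) = -2 + \left(9167 + \left(12 + 225\right)\right) = -2 + \left(9167 + 237\right) = -2 + 9404 = 9402$)
$t{\left(v \right)} = - \frac{13}{v}$ ($t{\left(v \right)} = \frac{-3 - 10}{v} = - \frac{13}{v}$)
$P + t{\left(138 \right)} = 9402 - \frac{13}{138} = \frac{1297463}{138}$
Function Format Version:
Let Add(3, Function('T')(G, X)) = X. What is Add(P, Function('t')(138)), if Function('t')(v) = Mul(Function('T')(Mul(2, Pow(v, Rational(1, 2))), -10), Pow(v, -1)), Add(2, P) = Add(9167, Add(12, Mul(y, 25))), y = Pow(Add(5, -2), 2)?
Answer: Rational(1297463, 138) ≈ 9401.9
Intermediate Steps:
y = 9 (y = Pow(3, 2) = 9)
Function('T')(G, X) = Add(-3, X)
P = 9402 (P = Add(-2, Add(9167, Add(12, Mul(9, 25)))) = Add(-2, Add(9167, Add(12, 225))) = Add(-2, Add(9167, 237)) = Add(-2, 9404) = 9402)
Function('t')(v) = Mul(-13, Pow(v, -1)) (Function('t')(v) = Mul(Add(-3, -10), Pow(v, -1)) = Mul(-13, Pow(v, -1)))
Add(P, Function('t')(138)) = Add(9402, Mul(-13, Pow(138, -1))) = Add(9402, Mul(-13, Rational(1, 138))) = Add(9402, Rational(-13, 138)) = Rational(1297463, 138)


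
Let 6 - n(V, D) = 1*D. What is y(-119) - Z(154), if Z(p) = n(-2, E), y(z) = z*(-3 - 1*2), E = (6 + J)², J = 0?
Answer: 625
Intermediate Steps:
E = 36 (E = (6 + 0)² = 6² = 36)
y(z) = -5*z (y(z) = z*(-3 - 2) = z*(-5) = -5*z)
n(V, D) = 6 - D
Z(p) = -30 (Z(p) = 6 - 1*36 = 6 - 36 = -30)
y(-119) - Z(154) = -5*(-119) - 1*(-30) = 595 + 30 = 625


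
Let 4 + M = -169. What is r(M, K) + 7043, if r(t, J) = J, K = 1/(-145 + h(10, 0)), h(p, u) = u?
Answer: 1021234/145 ≈ 7043.0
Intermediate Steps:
M = -173 (M = -4 - 169 = -173)
K = -1/145 (K = 1/(-145 + 0) = 1/(-145) = -1/145 ≈ -0.0068966)
r(M, K) + 7043 = -1/145 + 7043 = 1021234/145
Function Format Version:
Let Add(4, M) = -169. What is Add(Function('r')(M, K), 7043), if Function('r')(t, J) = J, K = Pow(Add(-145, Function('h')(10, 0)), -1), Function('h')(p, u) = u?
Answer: Rational(1021234, 145) ≈ 7043.0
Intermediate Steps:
M = -173 (M = Add(-4, -169) = -173)
K = Rational(-1, 145) (K = Pow(Add(-145, 0), -1) = Pow(-145, -1) = Rational(-1, 145) ≈ -0.0068966)
Add(Function('r')(M, K), 7043) = Add(Rational(-1, 145), 7043) = Rational(1021234, 145)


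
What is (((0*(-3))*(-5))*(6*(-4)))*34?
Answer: 0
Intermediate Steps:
(((0*(-3))*(-5))*(6*(-4)))*34 = ((0*(-5))*(-24))*34 = (0*(-24))*34 = 0*34 = 0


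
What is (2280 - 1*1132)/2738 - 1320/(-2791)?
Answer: 3409114/3820879 ≈ 0.89223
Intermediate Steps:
(2280 - 1*1132)/2738 - 1320/(-2791) = (2280 - 1132)*(1/2738) - 1320*(-1/2791) = 1148*(1/2738) + 1320/2791 = 574/1369 + 1320/2791 = 3409114/3820879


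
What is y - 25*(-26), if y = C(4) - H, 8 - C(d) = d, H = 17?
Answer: 637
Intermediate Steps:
C(d) = 8 - d
y = -13 (y = (8 - 1*4) - 1*17 = (8 - 4) - 17 = 4 - 17 = -13)
y - 25*(-26) = -13 - 25*(-26) = -13 + 650 = 637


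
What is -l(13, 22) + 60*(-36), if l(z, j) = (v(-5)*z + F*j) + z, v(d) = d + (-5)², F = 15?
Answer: -2763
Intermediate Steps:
v(d) = 25 + d (v(d) = d + 25 = 25 + d)
l(z, j) = 15*j + 21*z (l(z, j) = ((25 - 5)*z + 15*j) + z = (20*z + 15*j) + z = (15*j + 20*z) + z = 15*j + 21*z)
-l(13, 22) + 60*(-36) = -(15*22 + 21*13) + 60*(-36) = -(330 + 273) - 2160 = -1*603 - 2160 = -603 - 2160 = -2763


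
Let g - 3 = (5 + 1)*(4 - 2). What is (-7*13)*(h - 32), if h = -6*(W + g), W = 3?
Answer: 12740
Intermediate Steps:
g = 15 (g = 3 + (5 + 1)*(4 - 2) = 3 + 6*2 = 3 + 12 = 15)
h = -108 (h = -6*(3 + 15) = -6*18 = -108)
(-7*13)*(h - 32) = (-7*13)*(-108 - 32) = -91*(-140) = 12740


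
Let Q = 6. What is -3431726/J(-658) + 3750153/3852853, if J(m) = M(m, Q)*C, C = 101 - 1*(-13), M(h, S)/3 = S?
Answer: -6607120250161/3953027178 ≈ -1671.4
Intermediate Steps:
M(h, S) = 3*S
C = 114 (C = 101 + 13 = 114)
J(m) = 2052 (J(m) = (3*6)*114 = 18*114 = 2052)
-3431726/J(-658) + 3750153/3852853 = -3431726/2052 + 3750153/3852853 = -3431726*1/2052 + 3750153*(1/3852853) = -1715863/1026 + 3750153/3852853 = -6607120250161/3953027178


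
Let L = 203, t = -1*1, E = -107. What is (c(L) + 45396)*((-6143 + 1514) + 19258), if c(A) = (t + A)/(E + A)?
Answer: 31878185561/48 ≈ 6.6413e+8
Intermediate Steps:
t = -1
c(A) = (-1 + A)/(-107 + A)
(c(L) + 45396)*((-6143 + 1514) + 19258) = ((-1 + 203)/(-107 + 203) + 45396)*((-6143 + 1514) + 19258) = (202/96 + 45396)*(-4629 + 19258) = ((1/96)*202 + 45396)*14629 = (101/48 + 45396)*14629 = (2179109/48)*14629 = 31878185561/48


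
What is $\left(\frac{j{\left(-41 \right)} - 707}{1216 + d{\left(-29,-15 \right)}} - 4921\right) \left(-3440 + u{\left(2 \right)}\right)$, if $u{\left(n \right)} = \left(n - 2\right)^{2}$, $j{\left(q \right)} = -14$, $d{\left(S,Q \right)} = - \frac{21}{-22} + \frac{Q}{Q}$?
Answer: $\frac{90729351216}{5359} \approx 1.693 \cdot 10^{7}$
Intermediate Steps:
$d{\left(S,Q \right)} = \frac{43}{22}$ ($d{\left(S,Q \right)} = \left(-21\right) \left(- \frac{1}{22}\right) + 1 = \frac{21}{22} + 1 = \frac{43}{22}$)
$u{\left(n \right)} = \left(-2 + n\right)^{2}$
$\left(\frac{j{\left(-41 \right)} - 707}{1216 + d{\left(-29,-15 \right)}} - 4921\right) \left(-3440 + u{\left(2 \right)}\right) = \left(\frac{-14 - 707}{1216 + \frac{43}{22}} - 4921\right) \left(-3440 + \left(-2 + 2\right)^{2}\right) = \left(- \frac{721}{\frac{26795}{22}} - 4921\right) \left(-3440 + 0^{2}\right) = \left(\left(-721\right) \frac{22}{26795} - 4921\right) \left(-3440 + 0\right) = \left(- \frac{15862}{26795} - 4921\right) \left(-3440\right) = \left(- \frac{131874057}{26795}\right) \left(-3440\right) = \frac{90729351216}{5359}$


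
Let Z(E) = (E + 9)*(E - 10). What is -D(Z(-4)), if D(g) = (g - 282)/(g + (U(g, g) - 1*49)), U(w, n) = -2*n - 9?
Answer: 88/3 ≈ 29.333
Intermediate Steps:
U(w, n) = -9 - 2*n
Z(E) = (-10 + E)*(9 + E) (Z(E) = (9 + E)*(-10 + E) = (-10 + E)*(9 + E))
D(g) = (-282 + g)/(-58 - g) (D(g) = (g - 282)/(g + ((-9 - 2*g) - 1*49)) = (-282 + g)/(g + ((-9 - 2*g) - 49)) = (-282 + g)/(g + (-58 - 2*g)) = (-282 + g)/(-58 - g))
-D(Z(-4)) = -(282 - (-90 + (-4)² - 1*(-4)))/(58 + (-90 + (-4)² - 1*(-4))) = -(282 - (-90 + 16 + 4))/(58 + (-90 + 16 + 4)) = -(282 - 1*(-70))/(58 - 70) = -(282 + 70)/(-12) = -(-1)*352/12 = -1*(-88/3) = 88/3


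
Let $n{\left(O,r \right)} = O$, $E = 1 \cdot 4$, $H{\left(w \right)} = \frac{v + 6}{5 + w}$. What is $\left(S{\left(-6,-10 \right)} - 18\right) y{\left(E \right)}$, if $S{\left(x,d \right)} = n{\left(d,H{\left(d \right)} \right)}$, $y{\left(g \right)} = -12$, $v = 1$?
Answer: $336$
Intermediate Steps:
$H{\left(w \right)} = \frac{7}{5 + w}$ ($H{\left(w \right)} = \frac{1 + 6}{5 + w} = \frac{7}{5 + w}$)
$E = 4$
$S{\left(x,d \right)} = d$
$\left(S{\left(-6,-10 \right)} - 18\right) y{\left(E \right)} = \left(-10 - 18\right) \left(-12\right) = \left(-28\right) \left(-12\right) = 336$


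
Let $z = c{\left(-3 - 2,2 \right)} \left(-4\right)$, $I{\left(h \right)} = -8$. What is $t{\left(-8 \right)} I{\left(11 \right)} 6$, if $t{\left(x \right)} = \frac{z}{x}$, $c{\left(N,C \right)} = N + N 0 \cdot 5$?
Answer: $120$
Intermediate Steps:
$c{\left(N,C \right)} = N$ ($c{\left(N,C \right)} = N + 0 \cdot 5 = N + 0 = N$)
$z = 20$ ($z = \left(-3 - 2\right) \left(-4\right) = \left(-5\right) \left(-4\right) = 20$)
$t{\left(x \right)} = \frac{20}{x}$
$t{\left(-8 \right)} I{\left(11 \right)} 6 = \frac{20}{-8} \left(-8\right) 6 = 20 \left(- \frac{1}{8}\right) \left(-8\right) 6 = \left(- \frac{5}{2}\right) \left(-8\right) 6 = 20 \cdot 6 = 120$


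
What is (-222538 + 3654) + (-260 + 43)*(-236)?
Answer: -167672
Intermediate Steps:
(-222538 + 3654) + (-260 + 43)*(-236) = -218884 - 217*(-236) = -218884 + 51212 = -167672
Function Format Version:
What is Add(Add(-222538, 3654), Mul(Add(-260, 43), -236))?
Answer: -167672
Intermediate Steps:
Add(Add(-222538, 3654), Mul(Add(-260, 43), -236)) = Add(-218884, Mul(-217, -236)) = Add(-218884, 51212) = -167672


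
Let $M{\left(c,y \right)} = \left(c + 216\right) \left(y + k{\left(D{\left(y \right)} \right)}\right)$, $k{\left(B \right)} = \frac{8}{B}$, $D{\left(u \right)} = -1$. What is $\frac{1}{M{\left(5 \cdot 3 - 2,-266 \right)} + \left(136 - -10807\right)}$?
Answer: $- \frac{1}{51803} \approx -1.9304 \cdot 10^{-5}$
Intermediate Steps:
$M{\left(c,y \right)} = \left(-8 + y\right) \left(216 + c\right)$ ($M{\left(c,y \right)} = \left(c + 216\right) \left(y + \frac{8}{-1}\right) = \left(216 + c\right) \left(y + 8 \left(-1\right)\right) = \left(216 + c\right) \left(y - 8\right) = \left(216 + c\right) \left(-8 + y\right) = \left(-8 + y\right) \left(216 + c\right)$)
$\frac{1}{M{\left(5 \cdot 3 - 2,-266 \right)} + \left(136 - -10807\right)} = \frac{1}{\left(-1728 - 8 \left(5 \cdot 3 - 2\right) + 216 \left(-266\right) + \left(5 \cdot 3 - 2\right) \left(-266\right)\right) + \left(136 - -10807\right)} = \frac{1}{\left(-1728 - 8 \left(15 - 2\right) - 57456 + \left(15 - 2\right) \left(-266\right)\right) + \left(136 + 10807\right)} = \frac{1}{\left(-1728 - 104 - 57456 + 13 \left(-266\right)\right) + 10943} = \frac{1}{\left(-1728 - 104 - 57456 - 3458\right) + 10943} = \frac{1}{-62746 + 10943} = \frac{1}{-51803} = - \frac{1}{51803}$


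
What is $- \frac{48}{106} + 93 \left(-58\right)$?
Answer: $- \frac{285906}{53} \approx -5394.5$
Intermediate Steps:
$- \frac{48}{106} + 93 \left(-58\right) = \left(-48\right) \frac{1}{106} - 5394 = - \frac{24}{53} - 5394 = - \frac{285906}{53}$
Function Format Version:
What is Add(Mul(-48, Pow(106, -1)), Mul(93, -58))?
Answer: Rational(-285906, 53) ≈ -5394.5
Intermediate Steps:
Add(Mul(-48, Pow(106, -1)), Mul(93, -58)) = Add(Mul(-48, Rational(1, 106)), -5394) = Add(Rational(-24, 53), -5394) = Rational(-285906, 53)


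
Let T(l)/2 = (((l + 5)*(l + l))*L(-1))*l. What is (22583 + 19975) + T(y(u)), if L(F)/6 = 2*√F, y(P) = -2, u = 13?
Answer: 42558 + 576*I ≈ 42558.0 + 576.0*I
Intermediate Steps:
L(F) = 12*√F (L(F) = 6*(2*√F) = 12*√F)
T(l) = 48*I*l²*(5 + l) (T(l) = 2*((((l + 5)*(l + l))*(12*√(-1)))*l) = 2*((((5 + l)*(2*l))*(12*I))*l) = 2*(((2*l*(5 + l))*(12*I))*l) = 2*((24*I*l*(5 + l))*l) = 2*(24*I*l²*(5 + l)) = 48*I*l²*(5 + l))
(22583 + 19975) + T(y(u)) = (22583 + 19975) + 48*I*(-2)²*(5 - 2) = 42558 + 48*I*4*3 = 42558 + 576*I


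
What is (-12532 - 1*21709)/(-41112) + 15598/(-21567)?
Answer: 32403557/295554168 ≈ 0.10964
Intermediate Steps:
(-12532 - 1*21709)/(-41112) + 15598/(-21567) = (-12532 - 21709)*(-1/41112) + 15598*(-1/21567) = -34241*(-1/41112) - 15598/21567 = 34241/41112 - 15598/21567 = 32403557/295554168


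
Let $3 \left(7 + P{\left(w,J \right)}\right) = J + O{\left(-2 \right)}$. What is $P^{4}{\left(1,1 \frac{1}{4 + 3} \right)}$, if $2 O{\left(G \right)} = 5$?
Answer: $\frac{4362470401}{3111696} \approx 1402.0$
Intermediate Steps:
$O{\left(G \right)} = \frac{5}{2}$ ($O{\left(G \right)} = \frac{1}{2} \cdot 5 = \frac{5}{2}$)
$P{\left(w,J \right)} = - \frac{37}{6} + \frac{J}{3}$ ($P{\left(w,J \right)} = -7 + \frac{J + \frac{5}{2}}{3} = -7 + \frac{\frac{5}{2} + J}{3} = -7 + \left(\frac{5}{6} + \frac{J}{3}\right) = - \frac{37}{6} + \frac{J}{3}$)
$P^{4}{\left(1,1 \frac{1}{4 + 3} \right)} = \left(- \frac{37}{6} + \frac{1 \frac{1}{4 + 3}}{3}\right)^{4} = \left(- \frac{37}{6} + \frac{1 \cdot \frac{1}{7}}{3}\right)^{4} = \left(- \frac{37}{6} + \frac{1}{3} \cdot \frac{1}{7}\right)^{4} = \left(- \frac{37}{6} + \frac{1}{21}\right)^{4} = \left(- \frac{257}{42}\right)^{4} = \frac{4362470401}{3111696}$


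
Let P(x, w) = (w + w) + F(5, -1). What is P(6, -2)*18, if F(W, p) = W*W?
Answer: 378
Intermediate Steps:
F(W, p) = W²
P(x, w) = 25 + 2*w (P(x, w) = (w + w) + 5² = 2*w + 25 = 25 + 2*w)
P(6, -2)*18 = (25 + 2*(-2))*18 = (25 - 4)*18 = 21*18 = 378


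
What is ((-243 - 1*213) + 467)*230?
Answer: 2530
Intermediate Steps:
((-243 - 1*213) + 467)*230 = ((-243 - 213) + 467)*230 = (-456 + 467)*230 = 11*230 = 2530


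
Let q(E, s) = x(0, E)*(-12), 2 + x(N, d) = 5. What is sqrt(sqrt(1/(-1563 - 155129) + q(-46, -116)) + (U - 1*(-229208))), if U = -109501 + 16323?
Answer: sqrt(834965160247480 + 78346*I*sqrt(220971484949))/78346 ≈ 368.82 + 0.008134*I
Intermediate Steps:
U = -93178
x(N, d) = 3 (x(N, d) = -2 + 5 = 3)
q(E, s) = -36 (q(E, s) = 3*(-12) = -36)
sqrt(sqrt(1/(-1563 - 155129) + q(-46, -116)) + (U - 1*(-229208))) = sqrt(sqrt(1/(-1563 - 155129) - 36) + (-93178 - 1*(-229208))) = sqrt(sqrt(1/(-156692) - 36) + (-93178 + 229208)) = sqrt(sqrt(-1/156692 - 36) + 136030) = sqrt(sqrt(-5640913/156692) + 136030) = sqrt(I*sqrt(220971484949)/78346 + 136030) = sqrt(136030 + I*sqrt(220971484949)/78346)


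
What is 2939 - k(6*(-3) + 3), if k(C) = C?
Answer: 2954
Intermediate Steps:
2939 - k(6*(-3) + 3) = 2939 - (6*(-3) + 3) = 2939 - (-18 + 3) = 2939 - 1*(-15) = 2939 + 15 = 2954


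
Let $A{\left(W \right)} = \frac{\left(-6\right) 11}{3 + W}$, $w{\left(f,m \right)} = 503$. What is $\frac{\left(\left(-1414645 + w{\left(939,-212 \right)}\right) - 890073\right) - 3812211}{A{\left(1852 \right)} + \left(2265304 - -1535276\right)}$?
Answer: $- \frac{5672985115}{3525037917} \approx -1.6093$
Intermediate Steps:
$A{\left(W \right)} = - \frac{66}{3 + W}$
$\frac{\left(\left(-1414645 + w{\left(939,-212 \right)}\right) - 890073\right) - 3812211}{A{\left(1852 \right)} + \left(2265304 - -1535276\right)} = \frac{\left(\left(-1414645 + 503\right) - 890073\right) - 3812211}{- \frac{66}{3 + 1852} + \left(2265304 - -1535276\right)} = \frac{\left(-1414142 - 890073\right) - 3812211}{- \frac{66}{1855} + \left(2265304 + 1535276\right)} = \frac{-2304215 - 3812211}{\left(-66\right) \frac{1}{1855} + 3800580} = - \frac{6116426}{- \frac{66}{1855} + 3800580} = - \frac{6116426}{\frac{7050075834}{1855}} = \left(-6116426\right) \frac{1855}{7050075834} = - \frac{5672985115}{3525037917}$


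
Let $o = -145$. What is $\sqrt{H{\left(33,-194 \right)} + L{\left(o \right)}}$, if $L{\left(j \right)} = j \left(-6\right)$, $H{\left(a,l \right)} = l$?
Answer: $26$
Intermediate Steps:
$L{\left(j \right)} = - 6 j$
$\sqrt{H{\left(33,-194 \right)} + L{\left(o \right)}} = \sqrt{-194 - -870} = \sqrt{-194 + 870} = \sqrt{676} = 26$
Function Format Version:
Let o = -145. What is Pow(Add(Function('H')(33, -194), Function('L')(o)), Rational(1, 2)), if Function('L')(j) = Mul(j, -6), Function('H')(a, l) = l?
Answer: 26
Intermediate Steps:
Function('L')(j) = Mul(-6, j)
Pow(Add(Function('H')(33, -194), Function('L')(o)), Rational(1, 2)) = Pow(Add(-194, Mul(-6, -145)), Rational(1, 2)) = Pow(Add(-194, 870), Rational(1, 2)) = Pow(676, Rational(1, 2)) = 26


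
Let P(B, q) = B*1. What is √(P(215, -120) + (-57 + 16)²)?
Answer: 2*√474 ≈ 43.543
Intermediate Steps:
P(B, q) = B
√(P(215, -120) + (-57 + 16)²) = √(215 + (-57 + 16)²) = √(215 + (-41)²) = √(215 + 1681) = √1896 = 2*√474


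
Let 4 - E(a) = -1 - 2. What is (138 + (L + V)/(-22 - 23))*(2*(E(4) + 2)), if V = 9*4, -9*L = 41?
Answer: 111214/45 ≈ 2471.4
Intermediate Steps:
E(a) = 7 (E(a) = 4 - (-1 - 2) = 4 - 1*(-3) = 4 + 3 = 7)
L = -41/9 (L = -⅑*41 = -41/9 ≈ -4.5556)
V = 36
(138 + (L + V)/(-22 - 23))*(2*(E(4) + 2)) = (138 + (-41/9 + 36)/(-22 - 23))*(2*(7 + 2)) = (138 + (283/9)/(-45))*(2*9) = (138 + (283/9)*(-1/45))*18 = (138 - 283/405)*18 = (55607/405)*18 = 111214/45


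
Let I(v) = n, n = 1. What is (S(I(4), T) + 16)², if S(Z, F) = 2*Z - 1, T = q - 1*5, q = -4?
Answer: 289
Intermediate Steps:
I(v) = 1
T = -9 (T = -4 - 1*5 = -4 - 5 = -9)
S(Z, F) = -1 + 2*Z
(S(I(4), T) + 16)² = ((-1 + 2*1) + 16)² = ((-1 + 2) + 16)² = (1 + 16)² = 17² = 289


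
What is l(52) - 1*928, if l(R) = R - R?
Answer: -928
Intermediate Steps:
l(R) = 0
l(52) - 1*928 = 0 - 1*928 = 0 - 928 = -928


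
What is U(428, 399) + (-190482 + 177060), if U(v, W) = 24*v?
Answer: -3150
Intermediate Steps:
U(428, 399) + (-190482 + 177060) = 24*428 + (-190482 + 177060) = 10272 - 13422 = -3150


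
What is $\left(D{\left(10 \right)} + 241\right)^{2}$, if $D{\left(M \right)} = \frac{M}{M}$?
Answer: $58564$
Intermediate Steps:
$D{\left(M \right)} = 1$
$\left(D{\left(10 \right)} + 241\right)^{2} = \left(1 + 241\right)^{2} = 242^{2} = 58564$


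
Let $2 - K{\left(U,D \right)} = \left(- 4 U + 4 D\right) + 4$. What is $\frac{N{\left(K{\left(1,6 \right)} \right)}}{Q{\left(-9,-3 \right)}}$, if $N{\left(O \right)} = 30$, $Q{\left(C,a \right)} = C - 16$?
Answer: $- \frac{6}{5} \approx -1.2$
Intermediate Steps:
$K{\left(U,D \right)} = -2 - 4 D + 4 U$ ($K{\left(U,D \right)} = 2 - \left(\left(- 4 U + 4 D\right) + 4\right) = 2 - \left(4 - 4 U + 4 D\right) = -2 - 4 D + 4 U$)
$Q{\left(C,a \right)} = -16 + C$
$\frac{N{\left(K{\left(1,6 \right)} \right)}}{Q{\left(-9,-3 \right)}} = \frac{30}{-16 - 9} = \frac{30}{-25} = 30 \left(- \frac{1}{25}\right) = - \frac{6}{5}$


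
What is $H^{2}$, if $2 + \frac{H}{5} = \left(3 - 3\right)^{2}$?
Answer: $100$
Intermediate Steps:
$H = -10$ ($H = -10 + 5 \left(3 - 3\right)^{2} = -10 + 5 \cdot 0^{2} = -10 + 5 \cdot 0 = -10 + 0 = -10$)
$H^{2} = \left(-10\right)^{2} = 100$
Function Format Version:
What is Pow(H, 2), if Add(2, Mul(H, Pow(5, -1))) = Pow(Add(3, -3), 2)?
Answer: 100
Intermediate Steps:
H = -10 (H = Add(-10, Mul(5, Pow(Add(3, -3), 2))) = Add(-10, Mul(5, Pow(0, 2))) = Add(-10, Mul(5, 0)) = Add(-10, 0) = -10)
Pow(H, 2) = Pow(-10, 2) = 100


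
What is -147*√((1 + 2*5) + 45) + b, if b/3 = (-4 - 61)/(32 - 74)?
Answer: 65/14 - 294*√14 ≈ -1095.4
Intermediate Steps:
b = 65/14 (b = 3*((-4 - 61)/(32 - 74)) = 3*(-65/(-42)) = 3*(-65*(-1/42)) = 3*(65/42) = 65/14 ≈ 4.6429)
-147*√((1 + 2*5) + 45) + b = -147*√((1 + 2*5) + 45) + 65/14 = -147*√((1 + 10) + 45) + 65/14 = -147*√(11 + 45) + 65/14 = -294*√14 + 65/14 = 65/14 - 294*√14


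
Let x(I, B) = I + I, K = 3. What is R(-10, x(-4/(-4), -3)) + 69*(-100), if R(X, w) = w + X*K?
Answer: -6928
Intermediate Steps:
x(I, B) = 2*I
R(X, w) = w + 3*X (R(X, w) = w + X*3 = w + 3*X)
R(-10, x(-4/(-4), -3)) + 69*(-100) = (2*(-4/(-4)) + 3*(-10)) + 69*(-100) = (2*(-4*(-¼)) - 30) - 6900 = (2*1 - 30) - 6900 = (2 - 30) - 6900 = -28 - 6900 = -6928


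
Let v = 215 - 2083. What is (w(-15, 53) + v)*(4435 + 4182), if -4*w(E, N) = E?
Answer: -64256969/4 ≈ -1.6064e+7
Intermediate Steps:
v = -1868
w(E, N) = -E/4
(w(-15, 53) + v)*(4435 + 4182) = (-¼*(-15) - 1868)*(4435 + 4182) = (15/4 - 1868)*8617 = -7457/4*8617 = -64256969/4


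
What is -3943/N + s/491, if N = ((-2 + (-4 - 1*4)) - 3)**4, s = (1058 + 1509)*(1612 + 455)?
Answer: 151542415816/14023451 ≈ 10806.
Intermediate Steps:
s = 5305989 (s = 2567*2067 = 5305989)
N = 28561 (N = ((-2 + (-4 - 4)) - 3)**4 = ((-2 - 8) - 3)**4 = (-10 - 3)**4 = (-13)**4 = 28561)
-3943/N + s/491 = -3943/28561 + 5305989/491 = 151542415816/14023451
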